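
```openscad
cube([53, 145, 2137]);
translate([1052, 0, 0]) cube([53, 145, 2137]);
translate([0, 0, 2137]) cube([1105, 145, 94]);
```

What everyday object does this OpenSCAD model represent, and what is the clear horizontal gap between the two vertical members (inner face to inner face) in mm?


A door frame. The clear opening width is 999 mm.

Two 2137 mm tall posts with a header on top — a door frame. The left jamb is 53 mm wide at x = 0; the right jamb starts at x = 1052. The clear opening is 1052 − 53 = 999 mm.


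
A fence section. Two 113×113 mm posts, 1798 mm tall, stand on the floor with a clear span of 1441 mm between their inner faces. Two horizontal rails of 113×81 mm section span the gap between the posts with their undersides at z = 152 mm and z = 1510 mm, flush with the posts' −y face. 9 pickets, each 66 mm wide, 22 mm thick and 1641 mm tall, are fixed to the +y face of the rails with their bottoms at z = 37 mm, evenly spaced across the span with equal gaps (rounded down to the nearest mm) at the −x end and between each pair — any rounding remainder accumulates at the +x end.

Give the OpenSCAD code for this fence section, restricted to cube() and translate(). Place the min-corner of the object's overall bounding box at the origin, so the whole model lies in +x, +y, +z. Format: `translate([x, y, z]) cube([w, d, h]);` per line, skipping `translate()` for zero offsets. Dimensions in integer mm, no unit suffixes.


cube([113, 113, 1798]);
translate([1554, 0, 0]) cube([113, 113, 1798]);
translate([113, 0, 152]) cube([1441, 113, 81]);
translate([113, 0, 1510]) cube([1441, 113, 81]);
translate([197, 113, 37]) cube([66, 22, 1641]);
translate([347, 113, 37]) cube([66, 22, 1641]);
translate([497, 113, 37]) cube([66, 22, 1641]);
translate([647, 113, 37]) cube([66, 22, 1641]);
translate([797, 113, 37]) cube([66, 22, 1641]);
translate([947, 113, 37]) cube([66, 22, 1641]);
translate([1097, 113, 37]) cube([66, 22, 1641]);
translate([1247, 113, 37]) cube([66, 22, 1641]);
translate([1397, 113, 37]) cube([66, 22, 1641]);


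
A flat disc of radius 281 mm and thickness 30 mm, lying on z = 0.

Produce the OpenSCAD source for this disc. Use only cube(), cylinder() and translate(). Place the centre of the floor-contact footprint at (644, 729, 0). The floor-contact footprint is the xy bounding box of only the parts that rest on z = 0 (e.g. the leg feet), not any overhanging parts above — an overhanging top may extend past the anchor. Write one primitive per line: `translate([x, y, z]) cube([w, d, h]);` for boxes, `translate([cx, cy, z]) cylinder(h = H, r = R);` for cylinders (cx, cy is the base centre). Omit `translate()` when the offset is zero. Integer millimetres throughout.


translate([644, 729, 0]) cylinder(h = 30, r = 281);


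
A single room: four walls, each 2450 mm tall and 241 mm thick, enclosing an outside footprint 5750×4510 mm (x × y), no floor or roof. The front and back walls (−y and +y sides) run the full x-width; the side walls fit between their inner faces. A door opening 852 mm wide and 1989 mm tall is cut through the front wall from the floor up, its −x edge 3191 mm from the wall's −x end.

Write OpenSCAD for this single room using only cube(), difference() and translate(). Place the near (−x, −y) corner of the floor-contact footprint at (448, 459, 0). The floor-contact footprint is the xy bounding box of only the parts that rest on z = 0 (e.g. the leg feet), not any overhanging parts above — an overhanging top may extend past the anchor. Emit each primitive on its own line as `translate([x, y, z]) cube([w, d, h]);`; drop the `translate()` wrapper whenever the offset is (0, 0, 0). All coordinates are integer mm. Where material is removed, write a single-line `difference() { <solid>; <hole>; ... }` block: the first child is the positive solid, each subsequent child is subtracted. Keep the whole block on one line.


difference() { translate([448, 459, 0]) cube([5750, 241, 2450]); translate([3639, 459, 0]) cube([852, 241, 1989]); }
translate([448, 4728, 0]) cube([5750, 241, 2450]);
translate([448, 700, 0]) cube([241, 4028, 2450]);
translate([5957, 700, 0]) cube([241, 4028, 2450]);


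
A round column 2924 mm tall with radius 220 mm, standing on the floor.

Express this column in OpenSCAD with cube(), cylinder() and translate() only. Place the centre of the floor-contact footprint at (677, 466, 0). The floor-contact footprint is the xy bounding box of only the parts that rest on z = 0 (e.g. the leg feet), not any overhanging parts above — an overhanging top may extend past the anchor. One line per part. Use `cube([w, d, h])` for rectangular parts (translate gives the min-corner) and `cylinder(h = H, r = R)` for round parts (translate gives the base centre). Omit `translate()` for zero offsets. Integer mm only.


translate([677, 466, 0]) cylinder(h = 2924, r = 220);


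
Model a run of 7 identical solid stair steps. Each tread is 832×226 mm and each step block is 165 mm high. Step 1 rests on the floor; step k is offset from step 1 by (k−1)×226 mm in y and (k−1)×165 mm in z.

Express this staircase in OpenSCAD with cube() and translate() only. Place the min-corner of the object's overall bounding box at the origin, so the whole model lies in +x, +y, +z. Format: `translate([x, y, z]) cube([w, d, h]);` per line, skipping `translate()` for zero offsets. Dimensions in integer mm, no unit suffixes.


cube([832, 226, 165]);
translate([0, 226, 165]) cube([832, 226, 165]);
translate([0, 452, 330]) cube([832, 226, 165]);
translate([0, 678, 495]) cube([832, 226, 165]);
translate([0, 904, 660]) cube([832, 226, 165]);
translate([0, 1130, 825]) cube([832, 226, 165]);
translate([0, 1356, 990]) cube([832, 226, 165]);


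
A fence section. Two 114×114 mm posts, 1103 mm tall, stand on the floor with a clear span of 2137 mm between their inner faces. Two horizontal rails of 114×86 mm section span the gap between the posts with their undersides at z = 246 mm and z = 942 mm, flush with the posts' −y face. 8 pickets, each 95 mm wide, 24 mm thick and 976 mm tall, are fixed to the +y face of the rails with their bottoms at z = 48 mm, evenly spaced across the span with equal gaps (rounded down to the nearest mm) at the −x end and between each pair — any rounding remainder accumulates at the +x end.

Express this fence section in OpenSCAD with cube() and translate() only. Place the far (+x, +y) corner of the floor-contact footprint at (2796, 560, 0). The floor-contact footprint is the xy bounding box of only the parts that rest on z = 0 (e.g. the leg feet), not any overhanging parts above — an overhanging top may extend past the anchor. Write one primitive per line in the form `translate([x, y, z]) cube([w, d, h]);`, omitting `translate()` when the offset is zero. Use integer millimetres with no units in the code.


translate([431, 446, 0]) cube([114, 114, 1103]);
translate([2682, 446, 0]) cube([114, 114, 1103]);
translate([545, 446, 246]) cube([2137, 114, 86]);
translate([545, 446, 942]) cube([2137, 114, 86]);
translate([698, 560, 48]) cube([95, 24, 976]);
translate([946, 560, 48]) cube([95, 24, 976]);
translate([1194, 560, 48]) cube([95, 24, 976]);
translate([1442, 560, 48]) cube([95, 24, 976]);
translate([1690, 560, 48]) cube([95, 24, 976]);
translate([1938, 560, 48]) cube([95, 24, 976]);
translate([2186, 560, 48]) cube([95, 24, 976]);
translate([2434, 560, 48]) cube([95, 24, 976]);


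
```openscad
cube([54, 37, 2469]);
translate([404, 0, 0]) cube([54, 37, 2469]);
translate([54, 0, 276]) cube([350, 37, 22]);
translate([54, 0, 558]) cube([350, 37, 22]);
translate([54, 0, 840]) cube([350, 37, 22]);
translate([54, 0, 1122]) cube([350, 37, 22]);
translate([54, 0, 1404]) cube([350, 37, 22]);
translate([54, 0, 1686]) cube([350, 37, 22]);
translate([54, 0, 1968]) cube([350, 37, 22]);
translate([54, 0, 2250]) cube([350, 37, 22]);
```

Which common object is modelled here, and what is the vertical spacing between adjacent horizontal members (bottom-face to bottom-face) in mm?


A ladder. The rung spacing is 282 mm.

Two tall 54×37 posts with 8 short bars between them — a ladder. Adjacent rungs sit at z = 276 and z = 558, so the spacing is 558 − 276 = 282 mm.


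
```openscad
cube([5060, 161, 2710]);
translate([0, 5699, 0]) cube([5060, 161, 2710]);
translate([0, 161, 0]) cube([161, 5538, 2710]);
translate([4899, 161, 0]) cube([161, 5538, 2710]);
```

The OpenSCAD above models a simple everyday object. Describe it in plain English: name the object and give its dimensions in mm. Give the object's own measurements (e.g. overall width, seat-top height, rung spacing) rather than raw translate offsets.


The wall frame of a small rectangular building: four walls, each 2710 mm tall and 161 mm thick, enclosing a footprint 5060 mm (x) by 5860 mm (y) outside-to-outside, with no floor or roof. The front and back walls (the −y and +y sides) span the full width; the two side walls fit between them.


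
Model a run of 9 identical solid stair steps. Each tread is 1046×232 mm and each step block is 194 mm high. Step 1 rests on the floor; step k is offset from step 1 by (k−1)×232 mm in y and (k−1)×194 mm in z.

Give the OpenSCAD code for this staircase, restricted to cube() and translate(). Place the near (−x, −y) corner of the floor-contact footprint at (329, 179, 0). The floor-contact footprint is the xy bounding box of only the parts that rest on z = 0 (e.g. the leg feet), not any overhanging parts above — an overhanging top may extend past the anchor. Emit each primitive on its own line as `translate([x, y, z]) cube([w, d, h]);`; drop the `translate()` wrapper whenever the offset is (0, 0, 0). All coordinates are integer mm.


translate([329, 179, 0]) cube([1046, 232, 194]);
translate([329, 411, 194]) cube([1046, 232, 194]);
translate([329, 643, 388]) cube([1046, 232, 194]);
translate([329, 875, 582]) cube([1046, 232, 194]);
translate([329, 1107, 776]) cube([1046, 232, 194]);
translate([329, 1339, 970]) cube([1046, 232, 194]);
translate([329, 1571, 1164]) cube([1046, 232, 194]);
translate([329, 1803, 1358]) cube([1046, 232, 194]);
translate([329, 2035, 1552]) cube([1046, 232, 194]);


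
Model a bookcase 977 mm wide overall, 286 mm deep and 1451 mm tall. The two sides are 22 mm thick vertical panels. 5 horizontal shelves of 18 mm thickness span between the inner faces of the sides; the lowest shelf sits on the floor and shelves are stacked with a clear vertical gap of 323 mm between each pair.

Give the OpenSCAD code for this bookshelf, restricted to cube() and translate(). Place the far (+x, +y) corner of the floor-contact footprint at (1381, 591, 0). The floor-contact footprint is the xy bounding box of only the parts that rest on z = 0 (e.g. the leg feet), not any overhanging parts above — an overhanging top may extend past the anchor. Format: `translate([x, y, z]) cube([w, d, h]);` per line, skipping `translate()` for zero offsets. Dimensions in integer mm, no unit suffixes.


translate([404, 305, 0]) cube([22, 286, 1451]);
translate([1359, 305, 0]) cube([22, 286, 1451]);
translate([426, 305, 0]) cube([933, 286, 18]);
translate([426, 305, 341]) cube([933, 286, 18]);
translate([426, 305, 682]) cube([933, 286, 18]);
translate([426, 305, 1023]) cube([933, 286, 18]);
translate([426, 305, 1364]) cube([933, 286, 18]);


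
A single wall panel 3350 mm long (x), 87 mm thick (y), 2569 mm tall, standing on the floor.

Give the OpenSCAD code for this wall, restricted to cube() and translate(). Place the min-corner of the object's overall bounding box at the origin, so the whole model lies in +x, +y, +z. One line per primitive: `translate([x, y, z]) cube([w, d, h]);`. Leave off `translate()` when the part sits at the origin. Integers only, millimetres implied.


cube([3350, 87, 2569]);


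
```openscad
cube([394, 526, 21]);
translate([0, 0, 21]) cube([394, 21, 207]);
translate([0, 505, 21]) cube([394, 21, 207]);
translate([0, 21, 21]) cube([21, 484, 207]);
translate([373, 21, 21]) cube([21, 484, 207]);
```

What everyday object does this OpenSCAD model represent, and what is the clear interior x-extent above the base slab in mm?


An open box. The internal width is 352 mm.

A 394×526 base slab with four walls standing on it — an open box. The base is 394 mm wide and the walls are 21 mm thick, so the internal width is 394 − 2 × 21 = 352 mm.


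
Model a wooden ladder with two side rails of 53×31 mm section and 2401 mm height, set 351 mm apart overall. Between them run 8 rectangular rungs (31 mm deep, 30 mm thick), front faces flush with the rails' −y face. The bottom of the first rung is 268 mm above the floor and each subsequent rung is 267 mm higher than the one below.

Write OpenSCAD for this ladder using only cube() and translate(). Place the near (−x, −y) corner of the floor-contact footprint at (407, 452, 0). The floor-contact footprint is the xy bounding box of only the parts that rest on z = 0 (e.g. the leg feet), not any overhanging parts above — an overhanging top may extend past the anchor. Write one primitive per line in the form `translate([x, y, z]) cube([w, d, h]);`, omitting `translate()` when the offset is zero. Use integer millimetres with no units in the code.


translate([407, 452, 0]) cube([53, 31, 2401]);
translate([705, 452, 0]) cube([53, 31, 2401]);
translate([460, 452, 268]) cube([245, 31, 30]);
translate([460, 452, 535]) cube([245, 31, 30]);
translate([460, 452, 802]) cube([245, 31, 30]);
translate([460, 452, 1069]) cube([245, 31, 30]);
translate([460, 452, 1336]) cube([245, 31, 30]);
translate([460, 452, 1603]) cube([245, 31, 30]);
translate([460, 452, 1870]) cube([245, 31, 30]);
translate([460, 452, 2137]) cube([245, 31, 30]);


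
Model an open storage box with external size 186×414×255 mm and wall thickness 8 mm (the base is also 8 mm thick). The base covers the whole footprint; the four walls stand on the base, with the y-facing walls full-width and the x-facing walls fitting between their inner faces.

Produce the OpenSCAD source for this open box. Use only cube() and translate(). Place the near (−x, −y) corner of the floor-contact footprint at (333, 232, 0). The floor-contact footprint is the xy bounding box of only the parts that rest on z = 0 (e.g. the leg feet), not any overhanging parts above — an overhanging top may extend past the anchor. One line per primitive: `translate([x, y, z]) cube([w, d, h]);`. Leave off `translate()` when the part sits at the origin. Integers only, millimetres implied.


translate([333, 232, 0]) cube([186, 414, 8]);
translate([333, 232, 8]) cube([186, 8, 247]);
translate([333, 638, 8]) cube([186, 8, 247]);
translate([333, 240, 8]) cube([8, 398, 247]);
translate([511, 240, 8]) cube([8, 398, 247]);


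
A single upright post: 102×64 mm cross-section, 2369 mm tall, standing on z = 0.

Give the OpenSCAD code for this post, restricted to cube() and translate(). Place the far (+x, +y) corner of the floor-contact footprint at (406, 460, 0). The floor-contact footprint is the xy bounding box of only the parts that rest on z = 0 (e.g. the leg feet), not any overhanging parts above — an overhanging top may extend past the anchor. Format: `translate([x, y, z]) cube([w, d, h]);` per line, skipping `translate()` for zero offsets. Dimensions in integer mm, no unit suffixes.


translate([304, 396, 0]) cube([102, 64, 2369]);


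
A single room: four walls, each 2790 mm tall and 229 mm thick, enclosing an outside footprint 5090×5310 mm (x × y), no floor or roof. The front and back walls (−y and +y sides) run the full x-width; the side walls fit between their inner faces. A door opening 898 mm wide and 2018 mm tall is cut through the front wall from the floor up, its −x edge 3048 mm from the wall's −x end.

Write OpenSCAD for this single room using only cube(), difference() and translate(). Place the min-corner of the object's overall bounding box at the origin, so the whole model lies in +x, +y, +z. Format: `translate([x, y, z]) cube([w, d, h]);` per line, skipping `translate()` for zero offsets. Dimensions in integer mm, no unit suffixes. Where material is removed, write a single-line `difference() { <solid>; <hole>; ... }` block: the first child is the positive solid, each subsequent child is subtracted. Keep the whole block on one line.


difference() { cube([5090, 229, 2790]); translate([3048, 0, 0]) cube([898, 229, 2018]); }
translate([0, 5081, 0]) cube([5090, 229, 2790]);
translate([0, 229, 0]) cube([229, 4852, 2790]);
translate([4861, 229, 0]) cube([229, 4852, 2790]);


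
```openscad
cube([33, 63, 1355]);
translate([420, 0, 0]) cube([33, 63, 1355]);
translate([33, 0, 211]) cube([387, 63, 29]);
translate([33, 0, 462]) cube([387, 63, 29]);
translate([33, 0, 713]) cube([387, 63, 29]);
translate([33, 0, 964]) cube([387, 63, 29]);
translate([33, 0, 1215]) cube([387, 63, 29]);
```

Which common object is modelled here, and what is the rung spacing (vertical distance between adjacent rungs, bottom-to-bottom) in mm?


A ladder. The rung spacing is 251 mm.

Two tall 33×63 posts with 5 short bars between them — a ladder. Adjacent rungs sit at z = 211 and z = 462, so the spacing is 462 − 211 = 251 mm.


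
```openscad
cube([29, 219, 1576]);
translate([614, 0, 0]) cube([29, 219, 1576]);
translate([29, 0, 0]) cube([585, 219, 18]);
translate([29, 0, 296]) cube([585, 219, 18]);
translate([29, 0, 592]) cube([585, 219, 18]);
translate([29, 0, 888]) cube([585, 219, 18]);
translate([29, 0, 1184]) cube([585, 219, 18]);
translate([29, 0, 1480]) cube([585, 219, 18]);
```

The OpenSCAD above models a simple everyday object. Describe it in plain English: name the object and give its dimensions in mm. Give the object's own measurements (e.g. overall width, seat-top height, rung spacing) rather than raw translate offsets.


An open bookshelf. Two side panels, each 29 mm thick, 219 mm deep and 1576 mm tall, stand 643 mm apart (outside-to-outside). Between them sit 6 shelves, each 18 mm thick and 219 mm deep, spanning the full gap between the sides. The bottom shelf rests on the floor (its underside at z = 0) and the clear gap between one shelf's top and the next shelf's underside is 278 mm.


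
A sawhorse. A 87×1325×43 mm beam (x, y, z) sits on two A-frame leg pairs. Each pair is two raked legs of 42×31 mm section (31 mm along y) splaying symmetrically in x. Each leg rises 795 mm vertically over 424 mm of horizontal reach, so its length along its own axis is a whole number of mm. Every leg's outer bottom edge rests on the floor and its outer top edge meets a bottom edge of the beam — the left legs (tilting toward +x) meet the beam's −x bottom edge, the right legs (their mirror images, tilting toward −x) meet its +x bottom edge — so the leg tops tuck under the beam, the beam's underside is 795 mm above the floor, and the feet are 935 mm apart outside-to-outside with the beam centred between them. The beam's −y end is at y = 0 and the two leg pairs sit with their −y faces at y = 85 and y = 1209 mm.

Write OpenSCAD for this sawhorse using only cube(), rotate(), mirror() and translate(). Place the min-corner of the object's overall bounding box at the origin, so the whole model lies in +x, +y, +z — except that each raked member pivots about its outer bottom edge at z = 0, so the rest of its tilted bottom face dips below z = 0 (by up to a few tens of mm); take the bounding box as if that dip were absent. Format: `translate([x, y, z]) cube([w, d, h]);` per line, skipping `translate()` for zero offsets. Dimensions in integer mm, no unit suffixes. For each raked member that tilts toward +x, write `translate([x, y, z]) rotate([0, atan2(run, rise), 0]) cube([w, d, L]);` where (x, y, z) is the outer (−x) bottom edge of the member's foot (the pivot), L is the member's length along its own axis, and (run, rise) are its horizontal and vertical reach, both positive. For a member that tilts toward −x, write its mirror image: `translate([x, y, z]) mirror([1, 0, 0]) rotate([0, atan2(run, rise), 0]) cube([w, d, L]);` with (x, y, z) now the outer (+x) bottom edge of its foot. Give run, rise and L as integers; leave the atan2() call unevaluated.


translate([424, 0, 795]) cube([87, 1325, 43]);
translate([0, 85, 0]) rotate([0, atan2(424, 795), 0]) cube([42, 31, 901]);
translate([935, 85, 0]) mirror([1, 0, 0]) rotate([0, atan2(424, 795), 0]) cube([42, 31, 901]);
translate([0, 1209, 0]) rotate([0, atan2(424, 795), 0]) cube([42, 31, 901]);
translate([935, 1209, 0]) mirror([1, 0, 0]) rotate([0, atan2(424, 795), 0]) cube([42, 31, 901]);


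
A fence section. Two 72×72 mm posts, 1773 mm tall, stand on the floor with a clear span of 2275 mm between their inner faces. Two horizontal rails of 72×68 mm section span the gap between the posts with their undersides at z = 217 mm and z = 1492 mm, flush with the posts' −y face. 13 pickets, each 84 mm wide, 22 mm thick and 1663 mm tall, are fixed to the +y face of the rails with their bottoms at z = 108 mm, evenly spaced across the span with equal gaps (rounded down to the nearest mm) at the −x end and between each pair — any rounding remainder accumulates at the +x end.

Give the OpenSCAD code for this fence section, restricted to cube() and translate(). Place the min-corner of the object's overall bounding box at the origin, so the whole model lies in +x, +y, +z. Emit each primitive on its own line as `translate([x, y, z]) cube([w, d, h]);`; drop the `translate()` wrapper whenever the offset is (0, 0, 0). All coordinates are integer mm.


cube([72, 72, 1773]);
translate([2347, 0, 0]) cube([72, 72, 1773]);
translate([72, 0, 217]) cube([2275, 72, 68]);
translate([72, 0, 1492]) cube([2275, 72, 68]);
translate([156, 72, 108]) cube([84, 22, 1663]);
translate([324, 72, 108]) cube([84, 22, 1663]);
translate([492, 72, 108]) cube([84, 22, 1663]);
translate([660, 72, 108]) cube([84, 22, 1663]);
translate([828, 72, 108]) cube([84, 22, 1663]);
translate([996, 72, 108]) cube([84, 22, 1663]);
translate([1164, 72, 108]) cube([84, 22, 1663]);
translate([1332, 72, 108]) cube([84, 22, 1663]);
translate([1500, 72, 108]) cube([84, 22, 1663]);
translate([1668, 72, 108]) cube([84, 22, 1663]);
translate([1836, 72, 108]) cube([84, 22, 1663]);
translate([2004, 72, 108]) cube([84, 22, 1663]);
translate([2172, 72, 108]) cube([84, 22, 1663]);


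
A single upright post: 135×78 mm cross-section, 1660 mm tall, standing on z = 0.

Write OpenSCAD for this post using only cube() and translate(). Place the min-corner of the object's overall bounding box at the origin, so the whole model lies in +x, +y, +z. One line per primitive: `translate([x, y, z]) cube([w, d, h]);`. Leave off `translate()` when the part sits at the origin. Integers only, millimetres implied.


cube([135, 78, 1660]);


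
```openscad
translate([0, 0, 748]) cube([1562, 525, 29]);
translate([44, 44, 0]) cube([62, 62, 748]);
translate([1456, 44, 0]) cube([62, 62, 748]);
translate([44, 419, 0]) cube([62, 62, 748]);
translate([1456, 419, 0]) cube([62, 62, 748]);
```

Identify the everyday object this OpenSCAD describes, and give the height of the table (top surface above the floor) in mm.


A table. The table height is 777 mm.

A 1562×525×29 slab sits at z = 748 on four 62 mm square posts — a table. The top surface is at 748 + 29 = 777 mm.


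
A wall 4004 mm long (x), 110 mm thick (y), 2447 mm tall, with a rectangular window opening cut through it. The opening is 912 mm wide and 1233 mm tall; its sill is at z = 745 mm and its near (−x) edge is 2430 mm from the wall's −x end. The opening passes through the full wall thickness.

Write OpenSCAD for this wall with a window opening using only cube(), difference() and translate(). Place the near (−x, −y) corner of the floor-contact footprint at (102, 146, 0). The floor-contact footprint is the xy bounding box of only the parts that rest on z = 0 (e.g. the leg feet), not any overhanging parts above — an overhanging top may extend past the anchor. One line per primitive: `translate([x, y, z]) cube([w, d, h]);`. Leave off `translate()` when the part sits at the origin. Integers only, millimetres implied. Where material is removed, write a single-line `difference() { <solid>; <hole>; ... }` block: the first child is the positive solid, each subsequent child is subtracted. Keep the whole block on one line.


difference() { translate([102, 146, 0]) cube([4004, 110, 2447]); translate([2532, 146, 745]) cube([912, 110, 1233]); }


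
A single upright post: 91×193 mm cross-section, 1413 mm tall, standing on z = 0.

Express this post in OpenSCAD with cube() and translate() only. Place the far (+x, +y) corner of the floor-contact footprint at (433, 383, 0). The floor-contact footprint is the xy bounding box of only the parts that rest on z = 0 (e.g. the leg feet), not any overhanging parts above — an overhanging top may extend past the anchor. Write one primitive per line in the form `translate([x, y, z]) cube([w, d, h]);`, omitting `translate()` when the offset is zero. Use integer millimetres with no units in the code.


translate([342, 190, 0]) cube([91, 193, 1413]);


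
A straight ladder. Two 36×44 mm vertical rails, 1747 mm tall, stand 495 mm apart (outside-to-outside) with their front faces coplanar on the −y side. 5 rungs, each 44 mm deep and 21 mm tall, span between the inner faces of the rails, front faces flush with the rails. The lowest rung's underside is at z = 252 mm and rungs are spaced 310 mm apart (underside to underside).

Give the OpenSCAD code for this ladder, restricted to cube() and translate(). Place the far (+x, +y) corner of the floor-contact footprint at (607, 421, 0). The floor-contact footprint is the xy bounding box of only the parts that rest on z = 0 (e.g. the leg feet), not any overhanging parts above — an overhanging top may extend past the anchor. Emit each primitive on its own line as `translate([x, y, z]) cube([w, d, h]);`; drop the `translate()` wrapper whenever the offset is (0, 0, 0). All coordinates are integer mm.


translate([112, 377, 0]) cube([36, 44, 1747]);
translate([571, 377, 0]) cube([36, 44, 1747]);
translate([148, 377, 252]) cube([423, 44, 21]);
translate([148, 377, 562]) cube([423, 44, 21]);
translate([148, 377, 872]) cube([423, 44, 21]);
translate([148, 377, 1182]) cube([423, 44, 21]);
translate([148, 377, 1492]) cube([423, 44, 21]);


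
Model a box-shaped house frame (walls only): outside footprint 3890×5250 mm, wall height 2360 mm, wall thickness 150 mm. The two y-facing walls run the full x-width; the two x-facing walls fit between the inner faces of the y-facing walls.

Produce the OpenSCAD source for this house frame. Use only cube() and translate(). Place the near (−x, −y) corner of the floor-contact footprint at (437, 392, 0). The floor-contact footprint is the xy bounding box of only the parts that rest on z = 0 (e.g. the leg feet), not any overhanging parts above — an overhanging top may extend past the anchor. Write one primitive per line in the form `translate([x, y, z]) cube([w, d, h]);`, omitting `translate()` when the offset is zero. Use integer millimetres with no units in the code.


translate([437, 392, 0]) cube([3890, 150, 2360]);
translate([437, 5492, 0]) cube([3890, 150, 2360]);
translate([437, 542, 0]) cube([150, 4950, 2360]);
translate([4177, 542, 0]) cube([150, 4950, 2360]);


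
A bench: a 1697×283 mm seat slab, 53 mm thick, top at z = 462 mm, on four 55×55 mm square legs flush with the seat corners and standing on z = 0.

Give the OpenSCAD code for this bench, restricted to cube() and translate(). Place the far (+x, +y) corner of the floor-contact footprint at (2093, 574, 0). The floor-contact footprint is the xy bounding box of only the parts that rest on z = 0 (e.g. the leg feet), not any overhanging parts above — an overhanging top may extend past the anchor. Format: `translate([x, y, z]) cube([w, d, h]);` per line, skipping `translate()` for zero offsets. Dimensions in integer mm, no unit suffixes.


translate([396, 291, 409]) cube([1697, 283, 53]);
translate([396, 291, 0]) cube([55, 55, 409]);
translate([396, 519, 0]) cube([55, 55, 409]);
translate([2038, 291, 0]) cube([55, 55, 409]);
translate([2038, 519, 0]) cube([55, 55, 409]);


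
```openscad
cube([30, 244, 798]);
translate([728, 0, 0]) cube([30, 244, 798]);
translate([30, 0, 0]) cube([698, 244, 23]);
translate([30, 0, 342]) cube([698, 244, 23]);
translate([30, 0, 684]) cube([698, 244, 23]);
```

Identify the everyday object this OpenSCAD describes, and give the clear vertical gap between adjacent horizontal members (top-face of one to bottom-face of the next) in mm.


A bookshelf. The clear shelf gap is 319 mm.

Two tall side panels with 3 horizontal boards between them — a bookshelf. The first two shelf undersides are at z = 0 and z = 342; with shelf thickness 23, the clear gap is 342 − 0 − 23 = 319 mm.


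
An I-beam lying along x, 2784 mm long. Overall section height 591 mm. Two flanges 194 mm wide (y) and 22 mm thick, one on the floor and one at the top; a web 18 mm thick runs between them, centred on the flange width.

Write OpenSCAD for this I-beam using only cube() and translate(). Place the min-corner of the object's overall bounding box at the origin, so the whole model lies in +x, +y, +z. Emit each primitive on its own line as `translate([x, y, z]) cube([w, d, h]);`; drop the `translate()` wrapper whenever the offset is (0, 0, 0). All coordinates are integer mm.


cube([2784, 194, 22]);
translate([0, 88, 22]) cube([2784, 18, 547]);
translate([0, 0, 569]) cube([2784, 194, 22]);


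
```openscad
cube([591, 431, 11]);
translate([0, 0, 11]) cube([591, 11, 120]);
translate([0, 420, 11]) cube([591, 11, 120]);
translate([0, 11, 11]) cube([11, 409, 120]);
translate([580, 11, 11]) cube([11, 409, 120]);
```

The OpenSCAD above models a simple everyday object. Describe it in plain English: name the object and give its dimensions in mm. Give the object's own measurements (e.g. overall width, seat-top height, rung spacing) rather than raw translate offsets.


An open-topped rectangular box: outside dimensions 591×431×131 mm, with a uniform wall and base thickness of 11 mm. The base is a full 591×431 slab on the floor; four walls sit on top of the base. The front and back walls (the −y and +y sides) span the full width; the two side walls fit between them.


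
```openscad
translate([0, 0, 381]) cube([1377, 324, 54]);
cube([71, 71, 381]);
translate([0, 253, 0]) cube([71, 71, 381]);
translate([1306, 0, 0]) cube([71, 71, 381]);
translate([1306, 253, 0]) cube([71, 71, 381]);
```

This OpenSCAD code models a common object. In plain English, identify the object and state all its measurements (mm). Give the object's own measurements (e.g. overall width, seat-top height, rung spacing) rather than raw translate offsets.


A bench: a 1377×324 mm seat slab, 54 mm thick, top at z = 435 mm, on four 71×71 mm square legs flush with the seat corners and standing on z = 0.


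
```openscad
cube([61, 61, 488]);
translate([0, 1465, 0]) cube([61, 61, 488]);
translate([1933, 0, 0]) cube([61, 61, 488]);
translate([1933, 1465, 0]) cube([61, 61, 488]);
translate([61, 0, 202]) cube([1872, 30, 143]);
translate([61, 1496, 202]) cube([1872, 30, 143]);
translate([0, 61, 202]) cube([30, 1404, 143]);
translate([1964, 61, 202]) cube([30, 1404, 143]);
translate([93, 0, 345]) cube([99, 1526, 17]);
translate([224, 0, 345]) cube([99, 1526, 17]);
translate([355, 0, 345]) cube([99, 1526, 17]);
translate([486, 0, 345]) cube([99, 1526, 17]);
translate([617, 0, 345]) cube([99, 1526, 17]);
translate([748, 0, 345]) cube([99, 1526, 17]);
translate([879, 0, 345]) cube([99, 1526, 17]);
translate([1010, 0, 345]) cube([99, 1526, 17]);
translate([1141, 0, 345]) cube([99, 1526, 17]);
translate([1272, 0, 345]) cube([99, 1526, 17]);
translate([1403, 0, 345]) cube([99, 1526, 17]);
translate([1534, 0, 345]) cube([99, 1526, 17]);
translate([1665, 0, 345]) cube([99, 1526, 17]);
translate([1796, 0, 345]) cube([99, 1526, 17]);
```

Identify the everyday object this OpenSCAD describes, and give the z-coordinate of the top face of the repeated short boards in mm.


A bed frame. The slat-top height is 362 mm.

Four posts, four rails, and a row of slats — a bed frame. Slats sit on the rails at z = 202 + 143 = 345; with slat thickness 17, the top is 362 mm.


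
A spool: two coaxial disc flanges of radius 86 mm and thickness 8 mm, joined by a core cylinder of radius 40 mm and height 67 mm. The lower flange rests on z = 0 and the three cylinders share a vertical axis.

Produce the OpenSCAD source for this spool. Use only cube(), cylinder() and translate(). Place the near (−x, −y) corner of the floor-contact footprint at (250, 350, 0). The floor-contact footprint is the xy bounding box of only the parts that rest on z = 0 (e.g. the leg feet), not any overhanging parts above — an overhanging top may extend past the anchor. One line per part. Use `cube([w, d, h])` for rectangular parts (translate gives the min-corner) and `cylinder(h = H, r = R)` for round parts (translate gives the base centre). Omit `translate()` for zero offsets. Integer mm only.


translate([336, 436, 0]) cylinder(h = 8, r = 86);
translate([336, 436, 8]) cylinder(h = 67, r = 40);
translate([336, 436, 75]) cylinder(h = 8, r = 86);


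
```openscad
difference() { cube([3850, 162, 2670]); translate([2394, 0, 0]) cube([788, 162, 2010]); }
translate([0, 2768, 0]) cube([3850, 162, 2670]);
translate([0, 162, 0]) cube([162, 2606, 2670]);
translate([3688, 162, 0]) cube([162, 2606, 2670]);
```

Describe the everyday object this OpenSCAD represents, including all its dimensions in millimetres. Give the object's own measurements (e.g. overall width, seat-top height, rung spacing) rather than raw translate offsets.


A single room: four walls, each 2670 mm tall and 162 mm thick, enclosing an outside footprint 3850×2930 mm (x × y), no floor or roof. The front and back walls (−y and +y sides) run the full x-width; the side walls fit between their inner faces. A door opening 788 mm wide and 2010 mm tall is cut through the front wall from the floor up, its −x edge 2394 mm from the wall's −x end.


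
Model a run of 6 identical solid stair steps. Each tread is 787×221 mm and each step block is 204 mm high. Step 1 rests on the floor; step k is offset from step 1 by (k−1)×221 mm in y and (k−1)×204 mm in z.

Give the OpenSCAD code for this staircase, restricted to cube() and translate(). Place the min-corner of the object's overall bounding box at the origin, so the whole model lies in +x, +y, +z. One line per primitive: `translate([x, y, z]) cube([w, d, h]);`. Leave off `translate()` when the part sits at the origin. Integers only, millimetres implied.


cube([787, 221, 204]);
translate([0, 221, 204]) cube([787, 221, 204]);
translate([0, 442, 408]) cube([787, 221, 204]);
translate([0, 663, 612]) cube([787, 221, 204]);
translate([0, 884, 816]) cube([787, 221, 204]);
translate([0, 1105, 1020]) cube([787, 221, 204]);


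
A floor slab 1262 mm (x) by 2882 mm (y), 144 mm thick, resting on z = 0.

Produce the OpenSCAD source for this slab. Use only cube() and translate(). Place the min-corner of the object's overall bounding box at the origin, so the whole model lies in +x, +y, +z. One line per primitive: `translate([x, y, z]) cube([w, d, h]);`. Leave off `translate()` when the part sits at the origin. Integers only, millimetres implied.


cube([1262, 2882, 144]);


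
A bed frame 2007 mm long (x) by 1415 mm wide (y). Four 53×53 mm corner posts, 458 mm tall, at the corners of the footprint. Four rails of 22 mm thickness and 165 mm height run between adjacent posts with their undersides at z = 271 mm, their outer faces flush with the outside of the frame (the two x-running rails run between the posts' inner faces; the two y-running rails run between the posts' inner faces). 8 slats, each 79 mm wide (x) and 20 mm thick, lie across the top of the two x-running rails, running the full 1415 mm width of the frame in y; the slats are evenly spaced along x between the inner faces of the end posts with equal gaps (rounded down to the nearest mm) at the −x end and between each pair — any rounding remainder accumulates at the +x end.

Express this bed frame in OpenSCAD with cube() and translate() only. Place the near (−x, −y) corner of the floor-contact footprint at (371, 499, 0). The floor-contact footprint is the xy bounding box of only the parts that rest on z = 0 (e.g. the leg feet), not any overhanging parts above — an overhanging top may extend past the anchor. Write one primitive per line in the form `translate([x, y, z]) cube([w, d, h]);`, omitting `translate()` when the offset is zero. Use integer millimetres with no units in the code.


translate([371, 499, 0]) cube([53, 53, 458]);
translate([371, 1861, 0]) cube([53, 53, 458]);
translate([2325, 499, 0]) cube([53, 53, 458]);
translate([2325, 1861, 0]) cube([53, 53, 458]);
translate([424, 499, 271]) cube([1901, 22, 165]);
translate([424, 1892, 271]) cube([1901, 22, 165]);
translate([371, 552, 271]) cube([22, 1309, 165]);
translate([2356, 552, 271]) cube([22, 1309, 165]);
translate([565, 499, 436]) cube([79, 1415, 20]);
translate([785, 499, 436]) cube([79, 1415, 20]);
translate([1005, 499, 436]) cube([79, 1415, 20]);
translate([1225, 499, 436]) cube([79, 1415, 20]);
translate([1445, 499, 436]) cube([79, 1415, 20]);
translate([1665, 499, 436]) cube([79, 1415, 20]);
translate([1885, 499, 436]) cube([79, 1415, 20]);
translate([2105, 499, 436]) cube([79, 1415, 20]);


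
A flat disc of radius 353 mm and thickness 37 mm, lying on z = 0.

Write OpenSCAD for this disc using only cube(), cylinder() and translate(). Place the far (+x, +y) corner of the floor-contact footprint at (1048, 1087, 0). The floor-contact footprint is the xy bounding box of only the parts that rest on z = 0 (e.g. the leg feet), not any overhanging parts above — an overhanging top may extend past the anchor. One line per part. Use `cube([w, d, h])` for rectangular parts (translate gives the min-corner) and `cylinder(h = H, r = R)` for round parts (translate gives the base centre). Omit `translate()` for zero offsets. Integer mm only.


translate([695, 734, 0]) cylinder(h = 37, r = 353);


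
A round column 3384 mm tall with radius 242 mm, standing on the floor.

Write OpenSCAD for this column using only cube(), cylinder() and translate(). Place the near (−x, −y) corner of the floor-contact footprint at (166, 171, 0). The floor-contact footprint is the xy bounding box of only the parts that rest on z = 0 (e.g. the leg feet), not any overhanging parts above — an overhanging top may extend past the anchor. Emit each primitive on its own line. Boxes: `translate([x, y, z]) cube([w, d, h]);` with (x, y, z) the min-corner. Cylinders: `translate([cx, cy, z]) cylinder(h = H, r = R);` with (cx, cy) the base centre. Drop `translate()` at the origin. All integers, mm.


translate([408, 413, 0]) cylinder(h = 3384, r = 242);


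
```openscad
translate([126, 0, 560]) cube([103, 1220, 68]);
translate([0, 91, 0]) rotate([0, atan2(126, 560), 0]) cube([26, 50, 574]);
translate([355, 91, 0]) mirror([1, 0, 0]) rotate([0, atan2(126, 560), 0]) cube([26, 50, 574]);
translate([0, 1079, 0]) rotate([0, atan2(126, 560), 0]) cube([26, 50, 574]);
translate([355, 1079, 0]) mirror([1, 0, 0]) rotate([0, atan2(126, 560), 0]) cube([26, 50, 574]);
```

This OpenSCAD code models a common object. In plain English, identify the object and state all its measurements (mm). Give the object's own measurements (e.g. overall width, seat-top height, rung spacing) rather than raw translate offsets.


A sawhorse. A 103×1220×68 mm beam (x, y, z) sits on two A-frame leg pairs. Each pair is two raked legs of 26×50 mm section (50 mm along y) splaying symmetrically in x. Each leg rises 560 mm vertically over 126 mm of horizontal reach and is 574 mm long along its own axis. Every leg's outer bottom edge rests on the floor and its outer top edge meets a bottom edge of the beam — the left legs (tilting toward +x) meet the beam's −x bottom edge, the right legs (their mirror images, tilting toward −x) meet its +x bottom edge — so the leg tops tuck under the beam, the beam's underside is 560 mm above the floor, and the feet are 355 mm apart outside-to-outside with the beam centred between them. The two leg pairs are set in 91 mm from either end of the beam.
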